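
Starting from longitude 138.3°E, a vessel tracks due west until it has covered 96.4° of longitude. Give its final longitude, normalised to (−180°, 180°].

Start at +138.3°; shift −96.4° → +41.9°.
+41.9° already lies in (−180°, 180°].

41.9°E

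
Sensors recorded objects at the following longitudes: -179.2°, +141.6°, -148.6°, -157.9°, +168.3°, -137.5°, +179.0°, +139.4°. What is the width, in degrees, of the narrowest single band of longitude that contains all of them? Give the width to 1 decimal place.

Sort the longitudes: -179.2°, -157.9°, -148.6°, -137.5°, +139.4°, +141.6°, +168.3°, +179.0°.
Eastward gaps between consecutive values (wrapping around): 21.3°, 9.3°, 11.1°, 276.9°, 2.2°, 26.7°, 10.7°, 1.8°.
Largest gap = 276.9° ⇒ minimal covering band is its complement: 360° − 276.9° = 83.1°.
Band runs from +139.4° eastward to -137.5°, crossing the antimeridian.

83.1°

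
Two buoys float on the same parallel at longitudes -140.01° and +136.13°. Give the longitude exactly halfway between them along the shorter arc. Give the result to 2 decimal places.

Signed shortest Δλ from -140.01° to +136.13° is -83.86°.
Midpoint longitude = -140.01° + (-83.86°)/2 = -140.01° − 41.93° = -181.94°.
Normalise into (−180°, 180°]: +178.06°.
(The naïve average (-140.01 + +136.13)/2 = -1.94° is on the wrong side of the globe.)

+178.06°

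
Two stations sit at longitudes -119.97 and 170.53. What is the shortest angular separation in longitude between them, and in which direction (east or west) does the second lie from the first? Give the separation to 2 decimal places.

69.50° west

Raw difference: 170.53 − -119.97 = 290.5°.
Normalise into (−180°, 180°]: 290.5° − 360° = -69.5°.
Negative ⇒ the second point lies to the west; separation 69.50°.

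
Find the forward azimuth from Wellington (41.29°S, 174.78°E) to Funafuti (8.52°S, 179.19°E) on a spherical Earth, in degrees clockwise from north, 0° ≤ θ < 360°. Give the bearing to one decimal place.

Δλ = 179.19 − 174.78 = 4.41°.
θ = atan2( sin Δλ · cos φ₂ , cos φ₁ · sin φ₂ − sin φ₁ · cos φ₂ · cos Δλ )
  = atan2(0.07604, 0.53934) = 8.026° → normalised to [0°, 360°): 8.026°.

8.0°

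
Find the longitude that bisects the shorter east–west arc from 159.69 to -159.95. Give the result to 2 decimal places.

+179.87°

Signed shortest Δλ from +159.69° to -159.95° is +40.36°.
Midpoint longitude = +159.69° + (+40.36°)/2 = +159.69° + 20.18° = +179.87°.
(The naïve average (+159.69 + -159.95)/2 = -0.13° is on the wrong side of the globe.)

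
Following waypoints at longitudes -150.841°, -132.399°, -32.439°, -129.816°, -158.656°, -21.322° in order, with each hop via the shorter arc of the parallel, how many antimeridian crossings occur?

Leg 1: -150.841° → -132.399°, shortest Δλ = 18.442° (east) — does not cross 180°.
Leg 2: -132.399° → -32.439°, shortest Δλ = 99.96° (east) — does not cross 180°.
Leg 3: -32.439° → -129.816°, shortest Δλ = -97.377° (west) — does not cross 180°.
Leg 4: -129.816° → -158.656°, shortest Δλ = -28.84° (west) — does not cross 180°.
Leg 5: -158.656° → -21.322°, shortest Δλ = 137.334° (east) — does not cross 180°.
Total crossings: 0.

0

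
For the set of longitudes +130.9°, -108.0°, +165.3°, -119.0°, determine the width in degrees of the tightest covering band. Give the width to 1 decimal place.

121.1°

Sort the longitudes: -119.0°, -108.0°, +130.9°, +165.3°.
Eastward gaps between consecutive values (wrapping around): 11.0°, 238.9°, 34.4°, 75.7°.
Largest gap = 238.9° ⇒ minimal covering band is its complement: 360° − 238.9° = 121.1°.
Band runs from +130.9° eastward to -108.0°, crossing the antimeridian.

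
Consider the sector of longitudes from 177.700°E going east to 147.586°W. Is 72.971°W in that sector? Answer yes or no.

No

Band width going east from +177.700° to -147.586°: ((-147.586 − 177.700) mod 360) = 34.714°.
Offset of -72.971° east of the west edge: ((-72.971 − 177.700) mod 360) = 109.329°.
109.329° > 34.714° ⇒ outside.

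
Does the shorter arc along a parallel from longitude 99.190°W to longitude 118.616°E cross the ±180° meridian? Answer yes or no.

Yes

Naïve |118.616 − -99.190| = 217.806° > 180°, so the shorter arc goes the other way round — across 180°.
Signed shortest Δλ = ((118.616 − -99.190 + 180) mod 360) − 180 = -142.194°.
Going west by 142.194° from -99.190° passes through 180° before reaching +118.616°.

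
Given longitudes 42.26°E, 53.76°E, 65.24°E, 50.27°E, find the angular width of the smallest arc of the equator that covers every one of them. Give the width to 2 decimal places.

Sort the longitudes: +42.26°, +50.27°, +53.76°, +65.24°.
Eastward gaps between consecutive values (wrapping around): 8.01°, 3.49°, 11.48°, 337.02°.
Largest gap = 337.02° ⇒ minimal covering band is its complement: 360° − 337.02° = 22.98°.
Band runs from +42.26° eastward to +65.24°.

22.98°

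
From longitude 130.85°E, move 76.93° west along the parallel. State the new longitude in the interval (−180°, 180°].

Start at +130.85°; shift −76.93° → +53.92°.
+53.92° already lies in (−180°, 180°].

53.92°E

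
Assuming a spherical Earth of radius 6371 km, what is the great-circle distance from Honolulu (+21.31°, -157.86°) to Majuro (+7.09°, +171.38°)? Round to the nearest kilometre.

3662 km

Δλ = 171.38 − -157.86 = 329.24°; wrapped into (−180°, 180°]: -30.76°.
Δφ = 7.09 − 21.31 = -14.22°.
a = sin²(Δφ/2) + cos φ₁ · cos φ₂ · sin²(Δλ/2) = 0.080351.
c = 2·atan2(√a, √(1−a)) = 0.57481 rad → d = 6371·c ≈ 3662.09 km.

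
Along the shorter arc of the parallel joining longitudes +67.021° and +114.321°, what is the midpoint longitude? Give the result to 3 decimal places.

+90.671°

Signed shortest Δλ from +67.021° to +114.321° is +47.300°.
Midpoint longitude = +67.021° + (+47.300°)/2 = +67.021° + 23.650° = +90.671°.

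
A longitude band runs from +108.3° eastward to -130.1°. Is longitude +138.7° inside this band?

Yes

Band width going east from +108.3° to -130.1°: ((-130.1 − 108.3) mod 360) = 121.6°.
Offset of +138.7° east of the west edge: ((138.7 − 108.3) mod 360) = 30.4°.
30.4° ≤ 121.6° ⇒ inside.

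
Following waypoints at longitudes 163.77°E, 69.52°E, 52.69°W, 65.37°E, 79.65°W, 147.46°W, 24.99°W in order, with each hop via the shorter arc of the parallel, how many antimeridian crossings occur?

Leg 1: +163.77° → +69.52°, shortest Δλ = -94.25° (west) — does not cross 180°.
Leg 2: +69.52° → -52.69°, shortest Δλ = -122.21° (west) — does not cross 180°.
Leg 3: -52.69° → +65.37°, shortest Δλ = 118.06° (east) — does not cross 180°.
Leg 4: +65.37° → -79.65°, shortest Δλ = -145.02° (west) — does not cross 180°.
Leg 5: -79.65° → -147.46°, shortest Δλ = -67.81° (west) — does not cross 180°.
Leg 6: -147.46° → -24.99°, shortest Δλ = 122.47° (east) — does not cross 180°.
Total crossings: 0.

0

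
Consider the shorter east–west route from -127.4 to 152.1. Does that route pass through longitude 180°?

Naïve |152.1 − -127.4| = 279.5° > 180°, so the shorter arc goes the other way round — across 180°.
Signed shortest Δλ = ((152.1 − -127.4 + 180) mod 360) − 180 = -80.5°.
Going west by 80.5° from -127.4° passes through 180° before reaching +152.1°.

Yes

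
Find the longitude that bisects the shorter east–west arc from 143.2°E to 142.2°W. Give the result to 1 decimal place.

Signed shortest Δλ from +143.2° to -142.2° is +74.6°.
Midpoint longitude = +143.2° + (+74.6°)/2 = +143.2° + 37.3° = +180.5°.
Normalise into (−180°, 180°]: -179.5°.
(The naïve average (+143.2 + -142.2)/2 = 0.5° is on the wrong side of the globe.)

179.5°W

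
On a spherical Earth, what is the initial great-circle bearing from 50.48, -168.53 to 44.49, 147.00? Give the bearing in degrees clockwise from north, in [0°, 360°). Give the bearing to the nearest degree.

276°

Δλ = 147.00 − -168.53 = 315.53°; wrapped into (−180°, 180°]: -44.47°.
θ = atan2( sin Δλ · cos φ₂ , cos φ₁ · sin φ₂ − sin φ₁ · cos φ₂ · cos Δλ )
  = atan2(-0.49974, 0.05324) = -83.919° → normalised to [0°, 360°): 276.081°.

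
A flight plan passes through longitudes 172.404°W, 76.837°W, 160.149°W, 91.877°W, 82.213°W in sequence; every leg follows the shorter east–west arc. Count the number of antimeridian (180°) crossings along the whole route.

0

Leg 1: -172.404° → -76.837°, shortest Δλ = 95.567° (east) — does not cross 180°.
Leg 2: -76.837° → -160.149°, shortest Δλ = -83.312° (west) — does not cross 180°.
Leg 3: -160.149° → -91.877°, shortest Δλ = 68.272° (east) — does not cross 180°.
Leg 4: -91.877° → -82.213°, shortest Δλ = 9.664° (east) — does not cross 180°.
Total crossings: 0.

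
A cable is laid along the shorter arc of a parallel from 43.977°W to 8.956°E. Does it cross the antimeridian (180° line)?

No

Signed shortest Δλ = ((8.956 − -43.977 + 180) mod 360) − 180 = 52.933°.
Going east by 52.933° from -43.977° reaches +8.956° without touching 180°.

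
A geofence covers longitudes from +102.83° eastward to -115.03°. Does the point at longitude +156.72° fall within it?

Band width going east from +102.83° to -115.03°: ((-115.03 − 102.83) mod 360) = 142.14°.
Offset of +156.72° east of the west edge: ((156.72 − 102.83) mod 360) = 53.89°.
53.89° ≤ 142.14° ⇒ inside.

Yes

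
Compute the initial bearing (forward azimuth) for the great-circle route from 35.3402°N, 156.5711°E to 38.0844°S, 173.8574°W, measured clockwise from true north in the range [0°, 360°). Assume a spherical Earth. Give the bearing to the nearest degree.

Δλ = -173.8574 − 156.5711 = -330.4285°; wrapped into (−180°, 180°]: 29.5715°.
θ = atan2( sin Δλ · cos φ₂ , cos φ₁ · sin φ₂ − sin φ₁ · cos φ₂ · cos Δλ )
  = atan2(0.38844, -0.89914) = 156.635° → normalised to [0°, 360°): 156.635°.

157°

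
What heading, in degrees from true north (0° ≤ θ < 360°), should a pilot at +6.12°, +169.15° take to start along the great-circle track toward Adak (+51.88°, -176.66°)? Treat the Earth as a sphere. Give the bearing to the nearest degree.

12°

Δλ = -176.66 − 169.15 = -345.81°; wrapped into (−180°, 180°]: 14.19°.
θ = atan2( sin Δλ · cos φ₂ , cos φ₁ · sin φ₂ − sin φ₁ · cos φ₂ · cos Δλ )
  = atan2(0.15133, 0.71843) = 11.895° → normalised to [0°, 360°): 11.895°.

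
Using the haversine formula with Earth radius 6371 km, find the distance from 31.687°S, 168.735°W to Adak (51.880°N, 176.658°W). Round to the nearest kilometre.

9324 km

Δλ = -176.658 − -168.735 = -7.923°.
Δφ = 51.880 − -31.687 = 83.567°.
a = sin²(Δφ/2) + cos φ₁ · cos φ₂ · sin²(Δλ/2) = 0.446487.
c = 2·atan2(√a, √(1−a)) = 1.46356 rad → d = 6371·c ≈ 9324.37 km.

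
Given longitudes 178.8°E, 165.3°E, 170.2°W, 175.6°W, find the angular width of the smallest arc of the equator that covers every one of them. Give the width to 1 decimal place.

Sort the longitudes: -175.6°, -170.2°, +165.3°, +178.8°.
Eastward gaps between consecutive values (wrapping around): 5.4°, 335.5°, 13.5°, 5.6°.
Largest gap = 335.5° ⇒ minimal covering band is its complement: 360° − 335.5° = 24.5°.
Band runs from +165.3° eastward to -170.2°, crossing the antimeridian.

24.5°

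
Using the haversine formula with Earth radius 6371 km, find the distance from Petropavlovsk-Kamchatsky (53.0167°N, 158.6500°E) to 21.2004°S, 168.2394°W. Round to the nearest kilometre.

Δλ = -168.2394 − 158.6500 = -326.8894°; wrapped into (−180°, 180°]: 33.1106°.
Δφ = -21.2004 − 53.0167 = -74.2171°.
a = sin²(Δφ/2) + cos φ₁ · cos φ₂ · sin²(Δλ/2) = 0.409541.
c = 2·atan2(√a, √(1−a)) = 1.38888 rad → d = 6371·c ≈ 8848.53 km.

8849 km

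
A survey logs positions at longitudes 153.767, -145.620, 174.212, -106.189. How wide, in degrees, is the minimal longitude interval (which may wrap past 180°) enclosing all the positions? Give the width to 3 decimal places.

Sort the longitudes: -145.620°, -106.189°, +153.767°, +174.212°.
Eastward gaps between consecutive values (wrapping around): 39.431°, 259.956°, 20.445°, 40.168°.
Largest gap = 259.956° ⇒ minimal covering band is its complement: 360° − 259.956° = 100.044°.
Band runs from +153.767° eastward to -106.189°, crossing the antimeridian.

100.044°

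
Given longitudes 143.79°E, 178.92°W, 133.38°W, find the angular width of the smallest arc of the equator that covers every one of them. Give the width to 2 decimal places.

Sort the longitudes: -178.92°, -133.38°, +143.79°.
Eastward gaps between consecutive values (wrapping around): 45.54°, 277.17°, 37.29°.
Largest gap = 277.17° ⇒ minimal covering band is its complement: 360° − 277.17° = 82.83°.
Band runs from +143.79° eastward to -133.38°, crossing the antimeridian.

82.83°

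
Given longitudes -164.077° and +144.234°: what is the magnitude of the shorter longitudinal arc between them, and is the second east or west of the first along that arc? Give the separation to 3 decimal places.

51.689° west

Raw difference: 144.234 − -164.077 = 308.311°.
Normalise into (−180°, 180°]: 308.311° − 360° = -51.689°.
Negative ⇒ the second point lies to the west; separation 51.689°.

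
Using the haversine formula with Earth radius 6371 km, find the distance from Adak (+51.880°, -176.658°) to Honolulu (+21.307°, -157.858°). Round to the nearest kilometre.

Δλ = -157.858 − -176.658 = 18.800°.
Δφ = 21.307 − 51.880 = -30.573°.
a = sin²(Δφ/2) + cos φ₁ · cos φ₂ · sin²(Δλ/2) = 0.084851.
c = 2·atan2(√a, √(1−a)) = 0.59115 rad → d = 6371·c ≈ 3766.23 km.

3766 km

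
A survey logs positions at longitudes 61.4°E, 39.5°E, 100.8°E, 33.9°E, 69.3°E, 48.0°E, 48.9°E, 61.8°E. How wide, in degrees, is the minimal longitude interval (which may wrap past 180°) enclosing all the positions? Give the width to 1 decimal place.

66.9°

Sort the longitudes: +33.9°, +39.5°, +48.0°, +48.9°, +61.4°, +61.8°, +69.3°, +100.8°.
Eastward gaps between consecutive values (wrapping around): 5.6°, 8.5°, 0.9°, 12.5°, 0.4°, 7.5°, 31.5°, 293.1°.
Largest gap = 293.1° ⇒ minimal covering band is its complement: 360° − 293.1° = 66.9°.
Band runs from +33.9° eastward to +100.8°.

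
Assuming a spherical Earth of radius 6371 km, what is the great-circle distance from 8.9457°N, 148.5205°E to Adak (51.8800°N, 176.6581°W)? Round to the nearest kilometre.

Δλ = -176.6581 − 148.5205 = -325.1786°; wrapped into (−180°, 180°]: 34.8214°.
Δφ = 51.8800 − 8.9457 = 42.9343°.
a = sin²(Δφ/2) + cos φ₁ · cos φ₂ · sin²(Δλ/2) = 0.188529.
c = 2·atan2(√a, √(1−a)) = 0.89830 rad → d = 6371·c ≈ 5723.06 km.

5723 km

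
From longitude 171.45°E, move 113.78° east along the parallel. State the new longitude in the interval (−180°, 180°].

74.77°W

Start at +171.45°; shift +113.78° → +285.23°.
+285.23° lies outside (−180°, 180°]; subtract 360° → -74.77°.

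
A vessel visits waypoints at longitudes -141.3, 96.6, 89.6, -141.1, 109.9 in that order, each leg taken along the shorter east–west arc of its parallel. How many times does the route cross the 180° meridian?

Leg 1: -141.3° → +96.6°, shortest Δλ = -122.1° (west) — crosses 180°.
Leg 2: +96.6° → +89.6°, shortest Δλ = -7.0° (west) — does not cross 180°.
Leg 3: +89.6° → -141.1°, shortest Δλ = 129.3° (east) — crosses 180°.
Leg 4: -141.1° → +109.9°, shortest Δλ = -109.0° (west) — crosses 180°.
Total crossings: 3.

3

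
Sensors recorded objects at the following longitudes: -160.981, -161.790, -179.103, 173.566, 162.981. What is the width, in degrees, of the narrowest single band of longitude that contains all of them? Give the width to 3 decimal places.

Sort the longitudes: -179.103°, -161.790°, -160.981°, +162.981°, +173.566°.
Eastward gaps between consecutive values (wrapping around): 17.313°, 0.809°, 323.962°, 10.585°, 7.331°.
Largest gap = 323.962° ⇒ minimal covering band is its complement: 360° − 323.962° = 36.038°.
Band runs from +162.981° eastward to -160.981°, crossing the antimeridian.

36.038°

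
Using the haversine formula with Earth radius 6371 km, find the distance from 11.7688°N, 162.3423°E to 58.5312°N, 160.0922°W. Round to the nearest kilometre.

6073 km

Δλ = -160.0922 − 162.3423 = -322.4345°; wrapped into (−180°, 180°]: 37.5655°.
Δφ = 58.5312 − 11.7688 = 46.7624°.
a = sin²(Δφ/2) + cos φ₁ · cos φ₂ · sin²(Δλ/2) = 0.210470.
c = 2·atan2(√a, √(1−a)) = 0.95322 rad → d = 6371·c ≈ 6072.97 km.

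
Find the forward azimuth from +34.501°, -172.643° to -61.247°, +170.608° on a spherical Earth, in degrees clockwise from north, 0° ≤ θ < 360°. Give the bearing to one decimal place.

Δλ = 170.608 − -172.643 = 343.251°; wrapped into (−180°, 180°]: -16.749°.
θ = atan2( sin Δλ · cos φ₂ , cos φ₁ · sin φ₂ − sin φ₁ · cos φ₂ · cos Δλ )
  = atan2(-0.13862, -0.98341) = -171.976° → normalised to [0°, 360°): 188.024°.

188.0°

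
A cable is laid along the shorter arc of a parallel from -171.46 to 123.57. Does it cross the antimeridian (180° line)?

Naïve |123.57 − -171.46| = 295.03° > 180°, so the shorter arc goes the other way round — across 180°.
Signed shortest Δλ = ((123.57 − -171.46 + 180) mod 360) − 180 = -64.97°.
Going west by 64.97° from -171.46° passes through 180° before reaching +123.57°.

Yes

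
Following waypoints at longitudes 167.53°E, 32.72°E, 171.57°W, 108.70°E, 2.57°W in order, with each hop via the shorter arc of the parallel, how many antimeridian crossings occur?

2

Leg 1: +167.53° → +32.72°, shortest Δλ = -134.81° (west) — does not cross 180°.
Leg 2: +32.72° → -171.57°, shortest Δλ = 155.71° (east) — crosses 180°.
Leg 3: -171.57° → +108.70°, shortest Δλ = -79.73° (west) — crosses 180°.
Leg 4: +108.70° → -2.57°, shortest Δλ = -111.27° (west) — does not cross 180°.
Total crossings: 2.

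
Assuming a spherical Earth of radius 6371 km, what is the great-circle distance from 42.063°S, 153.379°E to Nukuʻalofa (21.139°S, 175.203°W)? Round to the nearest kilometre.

Δλ = -175.203 − 153.379 = -328.582°; wrapped into (−180°, 180°]: 31.418°.
Δφ = -21.139 − -42.063 = 20.924°.
a = sin²(Δφ/2) + cos φ₁ · cos φ₂ · sin²(Δλ/2) = 0.083734.
c = 2·atan2(√a, √(1−a)) = 0.58713 rad → d = 6371·c ≈ 3740.62 km.

3741 km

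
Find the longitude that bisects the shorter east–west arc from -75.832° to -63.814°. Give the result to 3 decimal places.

-69.823°

Signed shortest Δλ from -75.832° to -63.814° is +12.018°.
Midpoint longitude = -75.832° + (+12.018°)/2 = -75.832° + 6.009° = -69.823°.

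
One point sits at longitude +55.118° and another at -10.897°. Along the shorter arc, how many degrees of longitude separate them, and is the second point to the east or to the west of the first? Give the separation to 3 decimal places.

66.015° west

Raw difference: -10.897 − 55.118 = -66.015°.
Normalise into (−180°, 180°]: -66.015° stays -66.015°.
Negative ⇒ the second point lies to the west; separation 66.015°.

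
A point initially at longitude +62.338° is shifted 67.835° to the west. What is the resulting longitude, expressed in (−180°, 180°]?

Start at +62.338°; shift −67.835° → -5.497°.
-5.497° already lies in (−180°, 180°].

-5.497°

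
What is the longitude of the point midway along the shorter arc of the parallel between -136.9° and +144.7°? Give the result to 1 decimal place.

Signed shortest Δλ from -136.9° to +144.7° is -78.4°.
Midpoint longitude = -136.9° + (-78.4°)/2 = -136.9° − 39.2° = -176.1°.
(The naïve average (-136.9 + +144.7)/2 = 3.9° is on the wrong side of the globe.)

-176.1°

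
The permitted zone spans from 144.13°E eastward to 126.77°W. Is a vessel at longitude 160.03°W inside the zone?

Yes

Band width going east from +144.13° to -126.77°: ((-126.77 − 144.13) mod 360) = 89.10°.
Offset of -160.03° east of the west edge: ((-160.03 − 144.13) mod 360) = 55.84°.
55.84° ≤ 89.10° ⇒ inside.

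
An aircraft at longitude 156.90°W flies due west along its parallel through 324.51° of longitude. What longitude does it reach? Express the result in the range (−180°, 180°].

Start at -156.90°; shift −324.51° → -481.41°.
-481.41° lies outside (−180°, 180°]; add 360° → -121.41°.

121.41°W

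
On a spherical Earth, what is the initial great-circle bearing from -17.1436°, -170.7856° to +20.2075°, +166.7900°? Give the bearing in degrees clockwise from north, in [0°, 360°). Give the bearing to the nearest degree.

Δλ = 166.7900 − -170.7856 = 337.5756°; wrapped into (−180°, 180°]: -22.4244°.
θ = atan2( sin Δλ · cos φ₂ , cos φ₁ · sin φ₂ − sin φ₁ · cos φ₂ · cos Δλ )
  = atan2(-0.35798, 0.58578) = -31.430° → normalised to [0°, 360°): 328.570°.

329°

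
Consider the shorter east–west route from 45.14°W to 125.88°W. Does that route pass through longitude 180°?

No

Signed shortest Δλ = ((-125.88 − -45.14 + 180) mod 360) − 180 = -80.74°.
Going west by 80.74° from -45.14° reaches -125.88° without touching 180°.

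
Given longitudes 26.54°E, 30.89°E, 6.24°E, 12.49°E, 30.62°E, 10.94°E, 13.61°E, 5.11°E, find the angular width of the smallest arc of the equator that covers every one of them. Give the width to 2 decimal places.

25.78°

Sort the longitudes: +5.11°, +6.24°, +10.94°, +12.49°, +13.61°, +26.54°, +30.62°, +30.89°.
Eastward gaps between consecutive values (wrapping around): 1.13°, 4.70°, 1.55°, 1.12°, 12.93°, 4.08°, 0.27°, 334.22°.
Largest gap = 334.22° ⇒ minimal covering band is its complement: 360° − 334.22° = 25.78°.
Band runs from +5.11° eastward to +30.89°.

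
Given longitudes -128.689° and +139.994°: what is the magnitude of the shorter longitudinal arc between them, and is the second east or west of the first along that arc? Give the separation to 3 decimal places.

Raw difference: 139.994 − -128.689 = 268.683°.
Normalise into (−180°, 180°]: 268.683° − 360° = -91.317°.
Negative ⇒ the second point lies to the west; separation 91.317°.

91.317° west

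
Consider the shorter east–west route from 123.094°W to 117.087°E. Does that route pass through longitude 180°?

Naïve |117.087 − -123.094| = 240.181° > 180°, so the shorter arc goes the other way round — across 180°.
Signed shortest Δλ = ((117.087 − -123.094 + 180) mod 360) − 180 = -119.819°.
Going west by 119.819° from -123.094° passes through 180° before reaching +117.087°.

Yes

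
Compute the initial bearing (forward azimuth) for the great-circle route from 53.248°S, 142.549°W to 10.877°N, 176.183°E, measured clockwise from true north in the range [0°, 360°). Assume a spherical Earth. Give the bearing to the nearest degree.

317°

Δλ = 176.183 − -142.549 = 318.732°; wrapped into (−180°, 180°]: -41.268°.
θ = atan2( sin Δλ · cos φ₂ , cos φ₁ · sin φ₂ − sin φ₁ · cos φ₂ · cos Δλ )
  = atan2(-0.64773, 0.70432) = -42.603° → normalised to [0°, 360°): 317.397°.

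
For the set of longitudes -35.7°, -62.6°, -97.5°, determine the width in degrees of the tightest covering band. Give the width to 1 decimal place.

61.8°

Sort the longitudes: -97.5°, -62.6°, -35.7°.
Eastward gaps between consecutive values (wrapping around): 34.9°, 26.9°, 298.2°.
Largest gap = 298.2° ⇒ minimal covering band is its complement: 360° − 298.2° = 61.8°.
Band runs from -97.5° eastward to -35.7°.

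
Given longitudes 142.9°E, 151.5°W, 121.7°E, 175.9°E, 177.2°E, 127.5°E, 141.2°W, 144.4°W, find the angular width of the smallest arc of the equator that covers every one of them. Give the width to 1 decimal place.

Sort the longitudes: -151.5°, -144.4°, -141.2°, +121.7°, +127.5°, +142.9°, +175.9°, +177.2°.
Eastward gaps between consecutive values (wrapping around): 7.1°, 3.2°, 262.9°, 5.8°, 15.4°, 33.0°, 1.3°, 31.3°.
Largest gap = 262.9° ⇒ minimal covering band is its complement: 360° − 262.9° = 97.1°.
Band runs from +121.7° eastward to -141.2°, crossing the antimeridian.

97.1°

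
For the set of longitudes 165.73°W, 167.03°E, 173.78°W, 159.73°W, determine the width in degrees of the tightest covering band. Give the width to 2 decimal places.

Sort the longitudes: -173.78°, -165.73°, -159.73°, +167.03°.
Eastward gaps between consecutive values (wrapping around): 8.05°, 6.00°, 326.76°, 19.19°.
Largest gap = 326.76° ⇒ minimal covering band is its complement: 360° − 326.76° = 33.24°.
Band runs from +167.03° eastward to -159.73°, crossing the antimeridian.

33.24°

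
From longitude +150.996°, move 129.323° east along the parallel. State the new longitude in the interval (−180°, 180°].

-79.681°

Start at +150.996°; shift +129.323° → +280.319°.
+280.319° lies outside (−180°, 180°]; subtract 360° → -79.681°.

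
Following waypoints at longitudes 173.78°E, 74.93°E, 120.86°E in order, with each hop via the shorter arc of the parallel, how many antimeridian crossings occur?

Leg 1: +173.78° → +74.93°, shortest Δλ = -98.85° (west) — does not cross 180°.
Leg 2: +74.93° → +120.86°, shortest Δλ = 45.93° (east) — does not cross 180°.
Total crossings: 0.

0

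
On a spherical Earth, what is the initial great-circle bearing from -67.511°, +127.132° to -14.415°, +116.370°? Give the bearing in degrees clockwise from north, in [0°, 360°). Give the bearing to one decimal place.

Δλ = 116.370 − 127.132 = -10.762°.
θ = atan2( sin Δλ · cos φ₂ , cos φ₁ · sin φ₂ − sin φ₁ · cos φ₂ · cos Δλ )
  = atan2(-0.18085, 0.78390) = -12.991° → normalised to [0°, 360°): 347.009°.

347.0°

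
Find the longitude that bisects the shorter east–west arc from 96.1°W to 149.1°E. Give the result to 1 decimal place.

Signed shortest Δλ from -96.1° to +149.1° is -114.8°.
Midpoint longitude = -96.1° + (-114.8°)/2 = -96.1° − 57.4° = -153.5°.
(The naïve average (-96.1 + +149.1)/2 = 26.5° is on the wrong side of the globe.)

153.5°W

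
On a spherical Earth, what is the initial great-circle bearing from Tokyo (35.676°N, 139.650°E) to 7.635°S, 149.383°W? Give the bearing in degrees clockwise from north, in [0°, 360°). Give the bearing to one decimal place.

Δλ = -149.383 − 139.650 = -289.033°; wrapped into (−180°, 180°]: 70.967°.
θ = atan2( sin Δλ · cos φ₂ , cos φ₁ · sin φ₂ − sin φ₁ · cos φ₂ · cos Δλ )
  = atan2(0.93695, -0.29643) = 107.556° → normalised to [0°, 360°): 107.556°.

107.6°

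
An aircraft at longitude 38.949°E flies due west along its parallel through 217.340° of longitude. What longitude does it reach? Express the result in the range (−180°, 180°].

Start at +38.949°; shift −217.340° → -178.391°.
-178.391° already lies in (−180°, 180°].

178.391°W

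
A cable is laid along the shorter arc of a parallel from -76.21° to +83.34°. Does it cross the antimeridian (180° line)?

No

Signed shortest Δλ = ((83.34 − -76.21 + 180) mod 360) − 180 = 159.55°.
Going east by 159.55° from -76.21° reaches +83.34° without touching 180°.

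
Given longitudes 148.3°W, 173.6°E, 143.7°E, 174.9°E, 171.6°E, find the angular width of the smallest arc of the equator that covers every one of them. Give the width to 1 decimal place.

Sort the longitudes: -148.3°, +143.7°, +171.6°, +173.6°, +174.9°.
Eastward gaps between consecutive values (wrapping around): 292.0°, 27.9°, 2.0°, 1.3°, 36.8°.
Largest gap = 292.0° ⇒ minimal covering band is its complement: 360° − 292.0° = 68.0°.
Band runs from +143.7° eastward to -148.3°, crossing the antimeridian.

68.0°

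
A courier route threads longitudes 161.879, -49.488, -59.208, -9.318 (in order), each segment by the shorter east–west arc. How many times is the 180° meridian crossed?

1

Leg 1: +161.879° → -49.488°, shortest Δλ = 148.633° (east) — crosses 180°.
Leg 2: -49.488° → -59.208°, shortest Δλ = -9.72° (west) — does not cross 180°.
Leg 3: -59.208° → -9.318°, shortest Δλ = 49.89° (east) — does not cross 180°.
Total crossings: 1.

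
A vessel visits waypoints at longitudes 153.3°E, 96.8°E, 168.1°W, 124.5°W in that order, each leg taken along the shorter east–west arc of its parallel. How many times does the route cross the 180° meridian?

Leg 1: +153.3° → +96.8°, shortest Δλ = -56.5° (west) — does not cross 180°.
Leg 2: +96.8° → -168.1°, shortest Δλ = 95.1° (east) — crosses 180°.
Leg 3: -168.1° → -124.5°, shortest Δλ = 43.6° (east) — does not cross 180°.
Total crossings: 1.

1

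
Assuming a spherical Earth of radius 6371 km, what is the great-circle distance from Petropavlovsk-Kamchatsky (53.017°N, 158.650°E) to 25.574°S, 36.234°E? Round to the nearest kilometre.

14397 km

Δλ = 36.234 − 158.650 = -122.416°.
Δφ = -25.574 − 53.017 = -78.591°.
a = sin²(Δφ/2) + cos φ₁ · cos φ₂ · sin²(Δλ/2) = 0.817859.
c = 2·atan2(√a, √(1−a)) = 2.25974 rad → d = 6371·c ≈ 14396.77 km.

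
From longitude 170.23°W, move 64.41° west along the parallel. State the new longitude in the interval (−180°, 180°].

125.36°E

Start at -170.23°; shift −64.41° → -234.64°.
-234.64° lies outside (−180°, 180°]; add 360° → +125.36°.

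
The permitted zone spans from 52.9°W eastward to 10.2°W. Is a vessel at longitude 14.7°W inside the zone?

Yes

Band width going east from -52.9° to -10.2°: ((-10.2 − -52.9) mod 360) = 42.7°.
Offset of -14.7° east of the west edge: ((-14.7 − -52.9) mod 360) = 38.2°.
38.2° ≤ 42.7° ⇒ inside.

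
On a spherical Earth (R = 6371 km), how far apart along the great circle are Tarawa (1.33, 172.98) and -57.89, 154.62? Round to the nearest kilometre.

Δλ = 154.62 − 172.98 = -18.36°.
Δφ = -57.89 − 1.33 = -59.22°.
a = sin²(Δφ/2) + cos φ₁ · cos φ₂ · sin²(Δλ/2) = 0.257654.
c = 2·atan2(√a, √(1−a)) = 1.06478 rad → d = 6371·c ≈ 6783.74 km.

6784 km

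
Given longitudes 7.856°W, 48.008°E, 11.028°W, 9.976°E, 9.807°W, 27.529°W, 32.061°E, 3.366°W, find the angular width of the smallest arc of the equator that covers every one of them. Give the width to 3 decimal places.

Sort the longitudes: -27.529°, -11.028°, -9.807°, -7.856°, -3.366°, +9.976°, +32.061°, +48.008°.
Eastward gaps between consecutive values (wrapping around): 16.501°, 1.221°, 1.951°, 4.490°, 13.342°, 22.085°, 15.947°, 284.463°.
Largest gap = 284.463° ⇒ minimal covering band is its complement: 360° − 284.463° = 75.537°.
Band runs from -27.529° eastward to +48.008°.

75.537°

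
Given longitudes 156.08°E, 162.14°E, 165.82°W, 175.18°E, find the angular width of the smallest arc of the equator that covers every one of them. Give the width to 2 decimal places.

38.10°

Sort the longitudes: -165.82°, +156.08°, +162.14°, +175.18°.
Eastward gaps between consecutive values (wrapping around): 321.90°, 6.06°, 13.04°, 19.00°.
Largest gap = 321.90° ⇒ minimal covering band is its complement: 360° − 321.90° = 38.10°.
Band runs from +156.08° eastward to -165.82°, crossing the antimeridian.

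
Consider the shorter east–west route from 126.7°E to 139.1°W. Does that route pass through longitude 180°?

Yes

Naïve |-139.1 − 126.7| = 265.8° > 180°, so the shorter arc goes the other way round — across 180°.
Signed shortest Δλ = ((-139.1 − 126.7 + 180) mod 360) − 180 = 94.2°.
Going east by 94.2° from +126.7° passes through 180° before reaching -139.1°.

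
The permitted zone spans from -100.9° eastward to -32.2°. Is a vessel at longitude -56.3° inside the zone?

Yes

Band width going east from -100.9° to -32.2°: ((-32.2 − -100.9) mod 360) = 68.7°.
Offset of -56.3° east of the west edge: ((-56.3 − -100.9) mod 360) = 44.6°.
44.6° ≤ 68.7° ⇒ inside.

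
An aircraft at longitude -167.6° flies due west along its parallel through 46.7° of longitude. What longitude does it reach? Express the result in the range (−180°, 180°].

+145.7°

Start at -167.6°; shift −46.7° → -214.3°.
-214.3° lies outside (−180°, 180°]; add 360° → +145.7°.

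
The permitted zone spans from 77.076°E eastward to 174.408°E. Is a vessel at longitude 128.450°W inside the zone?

Band width going east from +77.076° to +174.408°: ((174.408 − 77.076) mod 360) = 97.332°.
Offset of -128.450° east of the west edge: ((-128.450 − 77.076) mod 360) = 154.474°.
154.474° > 97.332° ⇒ outside.

No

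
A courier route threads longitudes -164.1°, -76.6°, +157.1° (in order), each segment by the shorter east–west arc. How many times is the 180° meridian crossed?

1

Leg 1: -164.1° → -76.6°, shortest Δλ = 87.5° (east) — does not cross 180°.
Leg 2: -76.6° → +157.1°, shortest Δλ = -126.3° (west) — crosses 180°.
Total crossings: 1.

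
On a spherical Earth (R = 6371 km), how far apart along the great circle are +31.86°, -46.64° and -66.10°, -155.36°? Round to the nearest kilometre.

Δλ = -155.36 − -46.64 = -108.72°.
Δφ = -66.10 − 31.86 = -97.96°.
a = sin²(Δφ/2) + cos φ₁ · cos φ₂ · sin²(Δλ/2) = 0.796511.
c = 2·atan2(√a, √(1−a)) = 2.20560 rad → d = 6371·c ≈ 14051.90 km.

14052 km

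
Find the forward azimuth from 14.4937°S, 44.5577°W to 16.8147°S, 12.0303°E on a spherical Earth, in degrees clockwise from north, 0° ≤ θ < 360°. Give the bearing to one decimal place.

100.5°

Δλ = 12.0303 − -44.5577 = 56.5880°.
θ = atan2( sin Δλ · cos φ₂ , cos φ₁ · sin φ₂ − sin φ₁ · cos φ₂ · cos Δλ )
  = atan2(0.79904, -0.14815) = 100.504° → normalised to [0°, 360°): 100.504°.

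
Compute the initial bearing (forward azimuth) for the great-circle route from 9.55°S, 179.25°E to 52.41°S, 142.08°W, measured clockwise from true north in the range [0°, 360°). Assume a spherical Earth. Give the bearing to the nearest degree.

Δλ = -142.08 − 179.25 = -321.33°; wrapped into (−180°, 180°]: 38.67°.
θ = atan2( sin Δλ · cos φ₂ , cos φ₁ · sin φ₂ − sin φ₁ · cos φ₂ · cos Δλ )
  = atan2(0.38115, -0.70240) = 151.514° → normalised to [0°, 360°): 151.514°.

152°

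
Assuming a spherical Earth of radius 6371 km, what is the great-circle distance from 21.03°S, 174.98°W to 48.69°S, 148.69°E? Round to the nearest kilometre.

Δλ = 148.69 − -174.98 = 323.67°; wrapped into (−180°, 180°]: -36.33°.
Δφ = -48.69 − -21.03 = -27.66°.
a = sin²(Δφ/2) + cos φ₁ · cos φ₂ · sin²(Δλ/2) = 0.117026.
c = 2·atan2(√a, √(1−a)) = 0.69828 rad → d = 6371·c ≈ 4448.76 km.

4449 km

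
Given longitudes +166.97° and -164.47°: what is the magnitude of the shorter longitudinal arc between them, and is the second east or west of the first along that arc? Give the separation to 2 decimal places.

28.56° east

Raw difference: -164.47 − 166.97 = -331.44°.
Normalise into (−180°, 180°]: -331.44° + 360° = 28.56°.
Positive ⇒ the second point lies to the east; separation 28.56°.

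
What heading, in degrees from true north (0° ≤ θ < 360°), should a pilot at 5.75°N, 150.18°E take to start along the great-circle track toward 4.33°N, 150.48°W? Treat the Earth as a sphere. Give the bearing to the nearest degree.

88°

Δλ = -150.48 − 150.18 = -300.66°; wrapped into (−180°, 180°]: 59.34°.
θ = atan2( sin Δλ · cos φ₂ , cos φ₁ · sin φ₂ − sin φ₁ · cos φ₂ · cos Δλ )
  = atan2(0.85775, 0.02418) = 88.385° → normalised to [0°, 360°): 88.385°.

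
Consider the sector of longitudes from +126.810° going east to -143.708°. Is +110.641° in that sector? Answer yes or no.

No

Band width going east from +126.810° to -143.708°: ((-143.708 − 126.810) mod 360) = 89.482°.
Offset of +110.641° east of the west edge: ((110.641 − 126.810) mod 360) = 343.831°.
343.831° > 89.482° ⇒ outside.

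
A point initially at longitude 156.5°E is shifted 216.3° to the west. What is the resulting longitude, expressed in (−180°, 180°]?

Start at +156.5°; shift −216.3° → -59.8°.
-59.8° already lies in (−180°, 180°].

59.8°W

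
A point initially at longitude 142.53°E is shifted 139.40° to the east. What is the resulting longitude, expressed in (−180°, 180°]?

Start at +142.53°; shift +139.40° → +281.93°.
+281.93° lies outside (−180°, 180°]; subtract 360° → -78.07°.

78.07°W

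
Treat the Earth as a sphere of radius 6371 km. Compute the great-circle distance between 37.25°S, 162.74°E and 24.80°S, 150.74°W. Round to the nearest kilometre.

Δλ = -150.74 − 162.74 = -313.48°; wrapped into (−180°, 180°]: 46.52°.
Δφ = -24.80 − -37.25 = 12.45°.
a = sin²(Δφ/2) + cos φ₁ · cos φ₂ · sin²(Δλ/2) = 0.124446.
c = 2·atan2(√a, √(1−a)) = 0.72106 rad → d = 6371·c ≈ 4593.85 km.

4594 km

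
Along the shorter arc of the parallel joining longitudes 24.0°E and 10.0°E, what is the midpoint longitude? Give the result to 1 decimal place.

17.0°E

Signed shortest Δλ from +24.0° to +10.0° is -14.0°.
Midpoint longitude = +24.0° + (-14.0°)/2 = +24.0° − 7.0° = +17.0°.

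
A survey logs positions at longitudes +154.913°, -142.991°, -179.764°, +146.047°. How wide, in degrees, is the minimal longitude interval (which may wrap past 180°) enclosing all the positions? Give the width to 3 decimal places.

Sort the longitudes: -179.764°, -142.991°, +146.047°, +154.913°.
Eastward gaps between consecutive values (wrapping around): 36.773°, 289.038°, 8.866°, 25.323°.
Largest gap = 289.038° ⇒ minimal covering band is its complement: 360° − 289.038° = 70.962°.
Band runs from +146.047° eastward to -142.991°, crossing the antimeridian.

70.962°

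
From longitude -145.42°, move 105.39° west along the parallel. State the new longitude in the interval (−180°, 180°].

+109.19°

Start at -145.42°; shift −105.39° → -250.81°.
-250.81° lies outside (−180°, 180°]; add 360° → +109.19°.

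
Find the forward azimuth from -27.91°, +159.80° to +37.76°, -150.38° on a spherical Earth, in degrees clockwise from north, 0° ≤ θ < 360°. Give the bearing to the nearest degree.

Δλ = -150.38 − 159.80 = -310.18°; wrapped into (−180°, 180°]: 49.82°.
θ = atan2( sin Δλ · cos φ₂ , cos φ₁ · sin φ₂ − sin φ₁ · cos φ₂ · cos Δλ )
  = atan2(0.60402, 0.77989) = 37.758° → normalised to [0°, 360°): 37.758°.

38°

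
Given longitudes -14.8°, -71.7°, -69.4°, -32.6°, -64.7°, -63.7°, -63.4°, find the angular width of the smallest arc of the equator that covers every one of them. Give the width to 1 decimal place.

56.9°

Sort the longitudes: -71.7°, -69.4°, -64.7°, -63.7°, -63.4°, -32.6°, -14.8°.
Eastward gaps between consecutive values (wrapping around): 2.3°, 4.7°, 1.0°, 0.3°, 30.8°, 17.8°, 303.1°.
Largest gap = 303.1° ⇒ minimal covering band is its complement: 360° − 303.1° = 56.9°.
Band runs from -71.7° eastward to -14.8°.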